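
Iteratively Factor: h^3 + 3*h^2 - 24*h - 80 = (h + 4)*(h^2 - h - 20) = (h - 5)*(h + 4)*(h + 4)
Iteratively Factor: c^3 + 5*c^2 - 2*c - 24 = (c + 4)*(c^2 + c - 6) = (c + 3)*(c + 4)*(c - 2)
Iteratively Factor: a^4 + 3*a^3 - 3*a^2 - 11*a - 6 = (a + 3)*(a^3 - 3*a - 2) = (a - 2)*(a + 3)*(a^2 + 2*a + 1) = (a - 2)*(a + 1)*(a + 3)*(a + 1)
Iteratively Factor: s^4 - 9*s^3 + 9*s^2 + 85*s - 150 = (s - 5)*(s^3 - 4*s^2 - 11*s + 30) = (s - 5)^2*(s^2 + s - 6) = (s - 5)^2*(s + 3)*(s - 2)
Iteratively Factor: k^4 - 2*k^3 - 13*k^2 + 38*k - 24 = (k - 3)*(k^3 + k^2 - 10*k + 8) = (k - 3)*(k - 1)*(k^2 + 2*k - 8) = (k - 3)*(k - 1)*(k + 4)*(k - 2)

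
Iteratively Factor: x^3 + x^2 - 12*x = (x)*(x^2 + x - 12) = x*(x + 4)*(x - 3)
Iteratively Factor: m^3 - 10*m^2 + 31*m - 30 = (m - 2)*(m^2 - 8*m + 15) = (m - 3)*(m - 2)*(m - 5)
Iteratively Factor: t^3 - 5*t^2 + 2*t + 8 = (t + 1)*(t^2 - 6*t + 8) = (t - 2)*(t + 1)*(t - 4)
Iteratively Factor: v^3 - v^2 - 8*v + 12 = (v + 3)*(v^2 - 4*v + 4) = (v - 2)*(v + 3)*(v - 2)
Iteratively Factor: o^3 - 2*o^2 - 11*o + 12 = (o + 3)*(o^2 - 5*o + 4) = (o - 4)*(o + 3)*(o - 1)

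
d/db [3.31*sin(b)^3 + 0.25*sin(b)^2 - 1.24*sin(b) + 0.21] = (9.93*sin(b)^2 + 0.5*sin(b) - 1.24)*cos(b)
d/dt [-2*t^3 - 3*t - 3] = -6*t^2 - 3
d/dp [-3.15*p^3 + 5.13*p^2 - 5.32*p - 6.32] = -9.45*p^2 + 10.26*p - 5.32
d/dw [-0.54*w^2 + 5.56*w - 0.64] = 5.56 - 1.08*w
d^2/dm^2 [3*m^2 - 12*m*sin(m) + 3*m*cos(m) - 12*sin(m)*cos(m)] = 12*m*sin(m) - 3*m*cos(m) - 6*sin(m) + 24*sin(2*m) - 24*cos(m) + 6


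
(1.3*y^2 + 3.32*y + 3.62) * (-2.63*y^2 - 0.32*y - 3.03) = -3.419*y^4 - 9.1476*y^3 - 14.522*y^2 - 11.218*y - 10.9686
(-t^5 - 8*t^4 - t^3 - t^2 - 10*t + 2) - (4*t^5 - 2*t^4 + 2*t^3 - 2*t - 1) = -5*t^5 - 6*t^4 - 3*t^3 - t^2 - 8*t + 3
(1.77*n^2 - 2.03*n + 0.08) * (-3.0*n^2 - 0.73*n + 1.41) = -5.31*n^4 + 4.7979*n^3 + 3.7376*n^2 - 2.9207*n + 0.1128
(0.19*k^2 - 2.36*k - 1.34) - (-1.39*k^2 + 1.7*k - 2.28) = 1.58*k^2 - 4.06*k + 0.94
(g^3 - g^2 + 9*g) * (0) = 0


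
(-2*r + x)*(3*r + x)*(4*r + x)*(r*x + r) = -24*r^4*x - 24*r^4 - 2*r^3*x^2 - 2*r^3*x + 5*r^2*x^3 + 5*r^2*x^2 + r*x^4 + r*x^3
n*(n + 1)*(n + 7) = n^3 + 8*n^2 + 7*n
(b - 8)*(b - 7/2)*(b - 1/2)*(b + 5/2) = b^4 - 19*b^3/2 + 15*b^2/4 + 563*b/8 - 35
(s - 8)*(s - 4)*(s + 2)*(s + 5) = s^4 - 5*s^3 - 42*s^2 + 104*s + 320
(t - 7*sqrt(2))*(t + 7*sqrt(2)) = t^2 - 98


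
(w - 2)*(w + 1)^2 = w^3 - 3*w - 2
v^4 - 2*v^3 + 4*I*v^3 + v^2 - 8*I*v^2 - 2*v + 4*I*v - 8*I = (v - 2)*(v - I)*(v + I)*(v + 4*I)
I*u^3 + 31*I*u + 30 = (u - 5*I)*(u + 6*I)*(I*u + 1)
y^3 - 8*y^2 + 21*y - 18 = (y - 3)^2*(y - 2)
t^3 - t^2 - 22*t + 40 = (t - 4)*(t - 2)*(t + 5)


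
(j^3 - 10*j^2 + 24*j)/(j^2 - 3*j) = (j^2 - 10*j + 24)/(j - 3)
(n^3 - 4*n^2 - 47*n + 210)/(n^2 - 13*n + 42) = (n^2 + 2*n - 35)/(n - 7)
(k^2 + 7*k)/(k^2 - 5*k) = (k + 7)/(k - 5)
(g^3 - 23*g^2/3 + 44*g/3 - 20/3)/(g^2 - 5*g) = g - 8/3 + 4/(3*g)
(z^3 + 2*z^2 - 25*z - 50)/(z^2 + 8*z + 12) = (z^2 - 25)/(z + 6)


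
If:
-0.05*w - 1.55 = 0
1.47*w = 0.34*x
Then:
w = -31.00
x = -134.03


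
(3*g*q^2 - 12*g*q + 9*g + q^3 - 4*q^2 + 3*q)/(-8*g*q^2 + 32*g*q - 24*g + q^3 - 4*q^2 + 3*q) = (3*g + q)/(-8*g + q)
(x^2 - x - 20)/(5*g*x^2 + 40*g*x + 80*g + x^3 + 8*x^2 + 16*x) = (x - 5)/(5*g*x + 20*g + x^2 + 4*x)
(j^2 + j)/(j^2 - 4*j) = (j + 1)/(j - 4)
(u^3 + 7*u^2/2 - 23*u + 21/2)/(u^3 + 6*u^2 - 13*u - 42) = (u - 1/2)/(u + 2)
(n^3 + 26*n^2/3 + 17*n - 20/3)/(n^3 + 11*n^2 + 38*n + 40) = (n - 1/3)/(n + 2)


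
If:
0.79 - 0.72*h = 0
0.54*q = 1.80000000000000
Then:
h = 1.10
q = 3.33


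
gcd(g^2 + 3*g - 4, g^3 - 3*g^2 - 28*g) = g + 4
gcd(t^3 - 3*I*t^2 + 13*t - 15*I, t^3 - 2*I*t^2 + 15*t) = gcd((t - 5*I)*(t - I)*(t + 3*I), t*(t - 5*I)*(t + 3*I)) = t^2 - 2*I*t + 15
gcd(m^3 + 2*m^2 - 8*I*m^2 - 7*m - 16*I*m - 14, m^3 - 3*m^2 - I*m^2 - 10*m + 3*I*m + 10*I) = m^2 + m*(2 - I) - 2*I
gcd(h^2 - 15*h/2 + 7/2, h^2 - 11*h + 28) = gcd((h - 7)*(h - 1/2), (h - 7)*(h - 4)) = h - 7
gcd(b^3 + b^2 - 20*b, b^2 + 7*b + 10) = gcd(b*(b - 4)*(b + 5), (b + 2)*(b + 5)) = b + 5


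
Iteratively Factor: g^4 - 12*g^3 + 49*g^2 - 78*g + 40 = (g - 4)*(g^3 - 8*g^2 + 17*g - 10) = (g - 4)*(g - 2)*(g^2 - 6*g + 5) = (g - 4)*(g - 2)*(g - 1)*(g - 5)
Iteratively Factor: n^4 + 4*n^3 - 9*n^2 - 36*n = (n)*(n^3 + 4*n^2 - 9*n - 36) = n*(n + 3)*(n^2 + n - 12) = n*(n + 3)*(n + 4)*(n - 3)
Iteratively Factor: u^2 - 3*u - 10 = (u + 2)*(u - 5)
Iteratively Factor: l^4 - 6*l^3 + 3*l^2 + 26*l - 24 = (l - 4)*(l^3 - 2*l^2 - 5*l + 6) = (l - 4)*(l - 3)*(l^2 + l - 2) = (l - 4)*(l - 3)*(l - 1)*(l + 2)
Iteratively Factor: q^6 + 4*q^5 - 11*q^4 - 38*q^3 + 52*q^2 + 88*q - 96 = (q - 2)*(q^5 + 6*q^4 + q^3 - 36*q^2 - 20*q + 48) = (q - 2)*(q + 3)*(q^4 + 3*q^3 - 8*q^2 - 12*q + 16) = (q - 2)*(q + 3)*(q + 4)*(q^3 - q^2 - 4*q + 4) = (q - 2)^2*(q + 3)*(q + 4)*(q^2 + q - 2) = (q - 2)^2*(q - 1)*(q + 3)*(q + 4)*(q + 2)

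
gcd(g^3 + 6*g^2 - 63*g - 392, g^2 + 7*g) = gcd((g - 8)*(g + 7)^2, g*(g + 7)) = g + 7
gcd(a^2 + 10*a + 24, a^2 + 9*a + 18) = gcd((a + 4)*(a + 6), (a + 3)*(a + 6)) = a + 6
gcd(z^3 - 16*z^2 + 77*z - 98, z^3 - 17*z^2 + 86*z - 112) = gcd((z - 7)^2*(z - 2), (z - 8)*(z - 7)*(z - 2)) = z^2 - 9*z + 14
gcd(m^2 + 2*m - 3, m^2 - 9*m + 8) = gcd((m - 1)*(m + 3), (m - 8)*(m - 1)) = m - 1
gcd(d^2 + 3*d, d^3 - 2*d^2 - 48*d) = d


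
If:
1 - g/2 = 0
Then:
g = 2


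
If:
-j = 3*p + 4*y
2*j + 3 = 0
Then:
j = -3/2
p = 1/2 - 4*y/3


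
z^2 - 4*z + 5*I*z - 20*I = (z - 4)*(z + 5*I)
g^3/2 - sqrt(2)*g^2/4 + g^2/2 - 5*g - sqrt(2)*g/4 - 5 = (g/2 + 1/2)*(g - 5*sqrt(2)/2)*(g + 2*sqrt(2))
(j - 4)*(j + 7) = j^2 + 3*j - 28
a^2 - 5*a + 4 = (a - 4)*(a - 1)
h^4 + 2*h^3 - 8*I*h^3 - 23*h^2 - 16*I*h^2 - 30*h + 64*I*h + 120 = (h - 2)*(h + 4)*(h - 5*I)*(h - 3*I)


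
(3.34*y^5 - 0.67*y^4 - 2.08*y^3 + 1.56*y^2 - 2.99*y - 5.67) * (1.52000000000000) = 5.0768*y^5 - 1.0184*y^4 - 3.1616*y^3 + 2.3712*y^2 - 4.5448*y - 8.6184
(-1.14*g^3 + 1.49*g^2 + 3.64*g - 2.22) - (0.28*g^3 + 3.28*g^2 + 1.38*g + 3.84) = -1.42*g^3 - 1.79*g^2 + 2.26*g - 6.06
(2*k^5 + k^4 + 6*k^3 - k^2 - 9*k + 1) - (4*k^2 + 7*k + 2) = 2*k^5 + k^4 + 6*k^3 - 5*k^2 - 16*k - 1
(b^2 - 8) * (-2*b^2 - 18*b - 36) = -2*b^4 - 18*b^3 - 20*b^2 + 144*b + 288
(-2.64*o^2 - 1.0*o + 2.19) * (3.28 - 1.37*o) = 3.6168*o^3 - 7.2892*o^2 - 6.2803*o + 7.1832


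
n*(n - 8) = n^2 - 8*n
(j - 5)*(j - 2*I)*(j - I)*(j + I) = j^4 - 5*j^3 - 2*I*j^3 + j^2 + 10*I*j^2 - 5*j - 2*I*j + 10*I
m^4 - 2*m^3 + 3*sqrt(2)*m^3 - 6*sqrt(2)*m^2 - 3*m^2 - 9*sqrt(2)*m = m*(m - 3)*(m + 1)*(m + 3*sqrt(2))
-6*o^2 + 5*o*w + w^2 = (-o + w)*(6*o + w)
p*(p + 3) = p^2 + 3*p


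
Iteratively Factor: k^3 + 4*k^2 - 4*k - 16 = (k + 4)*(k^2 - 4) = (k - 2)*(k + 4)*(k + 2)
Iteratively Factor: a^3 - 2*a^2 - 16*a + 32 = (a - 4)*(a^2 + 2*a - 8) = (a - 4)*(a + 4)*(a - 2)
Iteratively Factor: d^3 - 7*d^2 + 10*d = (d)*(d^2 - 7*d + 10) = d*(d - 5)*(d - 2)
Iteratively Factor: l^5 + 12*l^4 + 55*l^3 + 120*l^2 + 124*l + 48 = (l + 1)*(l^4 + 11*l^3 + 44*l^2 + 76*l + 48) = (l + 1)*(l + 4)*(l^3 + 7*l^2 + 16*l + 12) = (l + 1)*(l + 2)*(l + 4)*(l^2 + 5*l + 6) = (l + 1)*(l + 2)^2*(l + 4)*(l + 3)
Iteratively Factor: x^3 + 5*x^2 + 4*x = (x + 1)*(x^2 + 4*x) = x*(x + 1)*(x + 4)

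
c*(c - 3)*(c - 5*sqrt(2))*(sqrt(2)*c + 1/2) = sqrt(2)*c^4 - 19*c^3/2 - 3*sqrt(2)*c^3 - 5*sqrt(2)*c^2/2 + 57*c^2/2 + 15*sqrt(2)*c/2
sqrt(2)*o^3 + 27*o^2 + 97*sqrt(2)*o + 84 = (o + 6*sqrt(2))*(o + 7*sqrt(2))*(sqrt(2)*o + 1)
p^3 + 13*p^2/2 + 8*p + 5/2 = (p + 1/2)*(p + 1)*(p + 5)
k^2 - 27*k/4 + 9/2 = (k - 6)*(k - 3/4)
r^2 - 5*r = r*(r - 5)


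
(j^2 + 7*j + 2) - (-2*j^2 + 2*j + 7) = 3*j^2 + 5*j - 5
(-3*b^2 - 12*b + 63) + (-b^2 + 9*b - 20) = -4*b^2 - 3*b + 43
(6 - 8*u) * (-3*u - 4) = 24*u^2 + 14*u - 24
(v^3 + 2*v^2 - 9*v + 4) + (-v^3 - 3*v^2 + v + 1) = -v^2 - 8*v + 5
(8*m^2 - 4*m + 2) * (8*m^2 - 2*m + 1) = 64*m^4 - 48*m^3 + 32*m^2 - 8*m + 2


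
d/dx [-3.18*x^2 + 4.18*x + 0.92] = 4.18 - 6.36*x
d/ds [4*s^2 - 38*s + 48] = 8*s - 38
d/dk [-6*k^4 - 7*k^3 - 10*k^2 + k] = -24*k^3 - 21*k^2 - 20*k + 1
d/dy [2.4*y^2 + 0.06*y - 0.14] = 4.8*y + 0.06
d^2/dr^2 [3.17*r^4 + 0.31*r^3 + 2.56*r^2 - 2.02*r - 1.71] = 38.04*r^2 + 1.86*r + 5.12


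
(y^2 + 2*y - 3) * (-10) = -10*y^2 - 20*y + 30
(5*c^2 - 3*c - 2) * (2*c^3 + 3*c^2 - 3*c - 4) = 10*c^5 + 9*c^4 - 28*c^3 - 17*c^2 + 18*c + 8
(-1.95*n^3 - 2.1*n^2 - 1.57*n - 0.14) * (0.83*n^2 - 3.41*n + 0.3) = -1.6185*n^5 + 4.9065*n^4 + 5.2729*n^3 + 4.6075*n^2 + 0.00640000000000007*n - 0.042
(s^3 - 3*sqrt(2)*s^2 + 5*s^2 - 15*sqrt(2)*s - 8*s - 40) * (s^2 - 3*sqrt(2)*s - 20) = s^5 - 6*sqrt(2)*s^4 + 5*s^4 - 30*sqrt(2)*s^3 - 10*s^3 - 50*s^2 + 84*sqrt(2)*s^2 + 160*s + 420*sqrt(2)*s + 800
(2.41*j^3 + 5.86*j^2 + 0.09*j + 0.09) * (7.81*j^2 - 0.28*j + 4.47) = 18.8221*j^5 + 45.0918*j^4 + 9.8348*j^3 + 26.8719*j^2 + 0.3771*j + 0.4023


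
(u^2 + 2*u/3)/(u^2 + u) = (u + 2/3)/(u + 1)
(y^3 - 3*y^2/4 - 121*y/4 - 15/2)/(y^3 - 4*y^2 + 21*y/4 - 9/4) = (4*y^3 - 3*y^2 - 121*y - 30)/(4*y^3 - 16*y^2 + 21*y - 9)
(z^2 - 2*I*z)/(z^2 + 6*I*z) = (z - 2*I)/(z + 6*I)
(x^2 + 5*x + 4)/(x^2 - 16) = (x + 1)/(x - 4)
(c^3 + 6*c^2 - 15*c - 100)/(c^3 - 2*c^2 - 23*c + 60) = (c + 5)/(c - 3)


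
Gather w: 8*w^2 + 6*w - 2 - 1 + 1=8*w^2 + 6*w - 2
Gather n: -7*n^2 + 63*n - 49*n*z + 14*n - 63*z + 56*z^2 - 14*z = -7*n^2 + n*(77 - 49*z) + 56*z^2 - 77*z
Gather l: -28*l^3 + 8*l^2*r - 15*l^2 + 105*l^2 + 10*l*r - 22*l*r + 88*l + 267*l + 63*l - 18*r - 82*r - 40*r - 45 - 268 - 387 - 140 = -28*l^3 + l^2*(8*r + 90) + l*(418 - 12*r) - 140*r - 840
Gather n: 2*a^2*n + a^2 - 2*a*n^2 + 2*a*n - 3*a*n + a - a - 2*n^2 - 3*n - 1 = a^2 + n^2*(-2*a - 2) + n*(2*a^2 - a - 3) - 1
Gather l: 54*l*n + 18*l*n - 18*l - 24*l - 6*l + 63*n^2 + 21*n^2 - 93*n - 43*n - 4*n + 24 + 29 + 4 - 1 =l*(72*n - 48) + 84*n^2 - 140*n + 56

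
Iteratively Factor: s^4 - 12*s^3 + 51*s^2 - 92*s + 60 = (s - 3)*(s^3 - 9*s^2 + 24*s - 20) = (s - 5)*(s - 3)*(s^2 - 4*s + 4) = (s - 5)*(s - 3)*(s - 2)*(s - 2)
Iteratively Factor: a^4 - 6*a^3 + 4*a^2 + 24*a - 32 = (a - 4)*(a^3 - 2*a^2 - 4*a + 8) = (a - 4)*(a + 2)*(a^2 - 4*a + 4) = (a - 4)*(a - 2)*(a + 2)*(a - 2)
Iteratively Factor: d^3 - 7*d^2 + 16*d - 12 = (d - 3)*(d^2 - 4*d + 4) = (d - 3)*(d - 2)*(d - 2)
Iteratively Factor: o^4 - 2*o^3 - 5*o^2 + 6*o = (o - 1)*(o^3 - o^2 - 6*o) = (o - 1)*(o + 2)*(o^2 - 3*o) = o*(o - 1)*(o + 2)*(o - 3)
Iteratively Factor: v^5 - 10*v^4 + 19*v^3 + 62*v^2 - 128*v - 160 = (v - 5)*(v^4 - 5*v^3 - 6*v^2 + 32*v + 32) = (v - 5)*(v - 4)*(v^3 - v^2 - 10*v - 8) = (v - 5)*(v - 4)^2*(v^2 + 3*v + 2) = (v - 5)*(v - 4)^2*(v + 1)*(v + 2)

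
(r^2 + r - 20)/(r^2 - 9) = (r^2 + r - 20)/(r^2 - 9)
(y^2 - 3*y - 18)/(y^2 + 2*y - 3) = (y - 6)/(y - 1)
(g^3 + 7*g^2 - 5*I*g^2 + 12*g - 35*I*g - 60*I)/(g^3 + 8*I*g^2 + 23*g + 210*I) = (g^2 + 7*g + 12)/(g^2 + 13*I*g - 42)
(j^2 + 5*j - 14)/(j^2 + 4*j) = (j^2 + 5*j - 14)/(j*(j + 4))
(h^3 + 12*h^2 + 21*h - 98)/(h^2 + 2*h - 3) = (h^3 + 12*h^2 + 21*h - 98)/(h^2 + 2*h - 3)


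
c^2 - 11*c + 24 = (c - 8)*(c - 3)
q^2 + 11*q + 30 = (q + 5)*(q + 6)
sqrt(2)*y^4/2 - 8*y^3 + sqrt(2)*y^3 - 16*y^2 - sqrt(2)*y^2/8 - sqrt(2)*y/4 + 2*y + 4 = (y/2 + 1)*(y - 1/2)*(y - 8*sqrt(2))*(sqrt(2)*y + sqrt(2)/2)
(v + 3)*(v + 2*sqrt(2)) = v^2 + 2*sqrt(2)*v + 3*v + 6*sqrt(2)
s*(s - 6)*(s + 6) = s^3 - 36*s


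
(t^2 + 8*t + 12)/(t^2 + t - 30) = (t + 2)/(t - 5)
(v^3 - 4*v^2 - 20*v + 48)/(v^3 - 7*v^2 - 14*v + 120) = (v - 2)/(v - 5)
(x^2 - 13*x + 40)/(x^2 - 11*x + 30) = (x - 8)/(x - 6)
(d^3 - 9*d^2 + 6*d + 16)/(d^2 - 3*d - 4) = (d^2 - 10*d + 16)/(d - 4)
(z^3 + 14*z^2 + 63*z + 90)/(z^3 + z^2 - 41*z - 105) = (z + 6)/(z - 7)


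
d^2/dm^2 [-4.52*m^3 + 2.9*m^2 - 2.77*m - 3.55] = 5.8 - 27.12*m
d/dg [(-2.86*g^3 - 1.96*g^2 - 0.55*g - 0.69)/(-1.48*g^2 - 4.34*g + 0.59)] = (4.2328*g^4 + 24.8248*g^3 + 2.6302*g^2 - 4.3552*g - 3.3191)/(2.1904*g^4 + 12.8464*g^3 + 17.0892*g^2 - 5.1212*g + 0.3481)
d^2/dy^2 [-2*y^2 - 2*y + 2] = -4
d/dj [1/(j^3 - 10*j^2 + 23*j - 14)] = (-3*j^2 + 20*j - 23)/(j^3 - 10*j^2 + 23*j - 14)^2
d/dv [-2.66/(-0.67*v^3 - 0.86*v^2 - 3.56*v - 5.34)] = (-5.3466*v^2 - 4.5752*v - 9.4696)/(0.67*v^3 + 0.86*v^2 + 3.56*v + 5.34)^2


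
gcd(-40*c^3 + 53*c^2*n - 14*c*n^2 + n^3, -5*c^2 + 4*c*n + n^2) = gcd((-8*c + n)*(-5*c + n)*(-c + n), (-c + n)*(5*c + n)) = c - n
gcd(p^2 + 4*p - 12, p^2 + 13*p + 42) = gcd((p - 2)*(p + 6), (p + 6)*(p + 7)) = p + 6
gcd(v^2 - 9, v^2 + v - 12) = v - 3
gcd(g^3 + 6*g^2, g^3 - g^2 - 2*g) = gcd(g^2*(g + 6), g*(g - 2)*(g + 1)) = g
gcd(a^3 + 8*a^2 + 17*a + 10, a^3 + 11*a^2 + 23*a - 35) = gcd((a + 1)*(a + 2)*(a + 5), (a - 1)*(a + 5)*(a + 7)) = a + 5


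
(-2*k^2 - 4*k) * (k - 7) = -2*k^3 + 10*k^2 + 28*k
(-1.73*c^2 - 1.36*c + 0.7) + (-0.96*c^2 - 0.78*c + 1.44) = -2.69*c^2 - 2.14*c + 2.14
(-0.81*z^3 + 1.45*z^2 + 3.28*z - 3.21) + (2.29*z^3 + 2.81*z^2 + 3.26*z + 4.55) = 1.48*z^3 + 4.26*z^2 + 6.54*z + 1.34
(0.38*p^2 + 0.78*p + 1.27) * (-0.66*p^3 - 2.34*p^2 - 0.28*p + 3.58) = -0.2508*p^5 - 1.404*p^4 - 2.7698*p^3 - 1.8298*p^2 + 2.4368*p + 4.5466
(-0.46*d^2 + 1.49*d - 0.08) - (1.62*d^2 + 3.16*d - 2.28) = -2.08*d^2 - 1.67*d + 2.2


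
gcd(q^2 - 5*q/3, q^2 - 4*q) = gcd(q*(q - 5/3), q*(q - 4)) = q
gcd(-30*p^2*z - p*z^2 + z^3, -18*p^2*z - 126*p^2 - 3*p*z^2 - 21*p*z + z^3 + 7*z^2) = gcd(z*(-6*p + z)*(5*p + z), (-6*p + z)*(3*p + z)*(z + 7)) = -6*p + z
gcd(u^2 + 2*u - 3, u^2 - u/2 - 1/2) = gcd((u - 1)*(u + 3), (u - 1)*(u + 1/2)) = u - 1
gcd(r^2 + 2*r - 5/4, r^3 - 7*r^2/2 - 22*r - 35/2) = r + 5/2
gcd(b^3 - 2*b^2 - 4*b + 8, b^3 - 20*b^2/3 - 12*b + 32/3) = b + 2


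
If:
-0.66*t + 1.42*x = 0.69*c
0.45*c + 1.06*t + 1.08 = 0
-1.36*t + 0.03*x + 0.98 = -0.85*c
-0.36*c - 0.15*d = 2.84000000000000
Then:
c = -1.64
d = -15.00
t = -0.32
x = -0.95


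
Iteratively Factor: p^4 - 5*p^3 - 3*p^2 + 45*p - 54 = (p + 3)*(p^3 - 8*p^2 + 21*p - 18) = (p - 3)*(p + 3)*(p^2 - 5*p + 6) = (p - 3)*(p - 2)*(p + 3)*(p - 3)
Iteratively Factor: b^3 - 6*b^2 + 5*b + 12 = (b - 3)*(b^2 - 3*b - 4) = (b - 3)*(b + 1)*(b - 4)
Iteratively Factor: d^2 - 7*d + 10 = (d - 2)*(d - 5)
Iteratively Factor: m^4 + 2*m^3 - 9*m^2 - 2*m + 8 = (m + 1)*(m^3 + m^2 - 10*m + 8) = (m + 1)*(m + 4)*(m^2 - 3*m + 2) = (m - 1)*(m + 1)*(m + 4)*(m - 2)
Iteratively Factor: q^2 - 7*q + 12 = (q - 3)*(q - 4)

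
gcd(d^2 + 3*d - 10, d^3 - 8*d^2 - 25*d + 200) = d + 5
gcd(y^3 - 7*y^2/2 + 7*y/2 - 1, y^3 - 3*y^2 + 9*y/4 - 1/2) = y^2 - 5*y/2 + 1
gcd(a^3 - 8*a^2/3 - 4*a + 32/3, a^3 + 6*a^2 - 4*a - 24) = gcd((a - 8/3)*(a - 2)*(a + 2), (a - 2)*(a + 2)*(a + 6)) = a^2 - 4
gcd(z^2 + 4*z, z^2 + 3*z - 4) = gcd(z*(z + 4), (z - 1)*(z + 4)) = z + 4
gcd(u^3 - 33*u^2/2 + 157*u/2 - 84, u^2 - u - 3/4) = u - 3/2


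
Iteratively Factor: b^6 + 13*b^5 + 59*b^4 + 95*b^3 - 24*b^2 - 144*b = (b + 4)*(b^5 + 9*b^4 + 23*b^3 + 3*b^2 - 36*b) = (b + 3)*(b + 4)*(b^4 + 6*b^3 + 5*b^2 - 12*b) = b*(b + 3)*(b + 4)*(b^3 + 6*b^2 + 5*b - 12) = b*(b - 1)*(b + 3)*(b + 4)*(b^2 + 7*b + 12) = b*(b - 1)*(b + 3)^2*(b + 4)*(b + 4)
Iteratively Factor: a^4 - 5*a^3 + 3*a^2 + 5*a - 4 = (a - 1)*(a^3 - 4*a^2 - a + 4) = (a - 1)^2*(a^2 - 3*a - 4) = (a - 4)*(a - 1)^2*(a + 1)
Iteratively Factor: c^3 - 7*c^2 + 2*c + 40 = (c + 2)*(c^2 - 9*c + 20) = (c - 5)*(c + 2)*(c - 4)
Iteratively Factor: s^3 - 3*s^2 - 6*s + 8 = (s - 1)*(s^2 - 2*s - 8) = (s - 4)*(s - 1)*(s + 2)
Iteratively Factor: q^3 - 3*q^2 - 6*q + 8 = (q + 2)*(q^2 - 5*q + 4) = (q - 1)*(q + 2)*(q - 4)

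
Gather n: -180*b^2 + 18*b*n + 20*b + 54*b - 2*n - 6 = -180*b^2 + 74*b + n*(18*b - 2) - 6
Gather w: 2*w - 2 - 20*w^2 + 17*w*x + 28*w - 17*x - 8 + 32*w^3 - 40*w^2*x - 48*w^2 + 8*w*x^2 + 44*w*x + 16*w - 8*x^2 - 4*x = 32*w^3 + w^2*(-40*x - 68) + w*(8*x^2 + 61*x + 46) - 8*x^2 - 21*x - 10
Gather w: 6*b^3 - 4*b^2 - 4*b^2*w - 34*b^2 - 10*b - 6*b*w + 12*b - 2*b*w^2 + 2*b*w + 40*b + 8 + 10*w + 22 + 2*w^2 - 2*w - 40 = 6*b^3 - 38*b^2 + 42*b + w^2*(2 - 2*b) + w*(-4*b^2 - 4*b + 8) - 10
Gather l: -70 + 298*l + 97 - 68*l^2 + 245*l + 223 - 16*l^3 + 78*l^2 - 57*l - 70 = -16*l^3 + 10*l^2 + 486*l + 180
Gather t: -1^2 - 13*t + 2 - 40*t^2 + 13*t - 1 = -40*t^2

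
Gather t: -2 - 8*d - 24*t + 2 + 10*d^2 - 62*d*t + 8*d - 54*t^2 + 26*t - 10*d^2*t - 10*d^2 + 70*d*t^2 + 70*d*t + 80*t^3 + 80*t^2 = 80*t^3 + t^2*(70*d + 26) + t*(-10*d^2 + 8*d + 2)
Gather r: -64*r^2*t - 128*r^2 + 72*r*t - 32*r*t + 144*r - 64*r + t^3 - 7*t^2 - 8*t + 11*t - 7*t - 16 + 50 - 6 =r^2*(-64*t - 128) + r*(40*t + 80) + t^3 - 7*t^2 - 4*t + 28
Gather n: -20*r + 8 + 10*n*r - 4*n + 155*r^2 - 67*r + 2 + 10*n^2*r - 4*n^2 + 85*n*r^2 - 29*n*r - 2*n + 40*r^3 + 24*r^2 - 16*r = n^2*(10*r - 4) + n*(85*r^2 - 19*r - 6) + 40*r^3 + 179*r^2 - 103*r + 10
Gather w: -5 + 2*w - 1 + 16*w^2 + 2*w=16*w^2 + 4*w - 6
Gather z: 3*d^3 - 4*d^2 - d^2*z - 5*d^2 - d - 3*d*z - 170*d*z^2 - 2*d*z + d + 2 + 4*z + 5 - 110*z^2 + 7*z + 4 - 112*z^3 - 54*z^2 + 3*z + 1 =3*d^3 - 9*d^2 - 112*z^3 + z^2*(-170*d - 164) + z*(-d^2 - 5*d + 14) + 12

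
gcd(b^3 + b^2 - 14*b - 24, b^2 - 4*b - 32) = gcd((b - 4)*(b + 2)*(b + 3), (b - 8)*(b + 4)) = 1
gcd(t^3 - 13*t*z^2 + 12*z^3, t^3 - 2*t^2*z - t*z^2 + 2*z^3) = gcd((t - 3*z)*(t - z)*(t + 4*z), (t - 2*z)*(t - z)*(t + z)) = -t + z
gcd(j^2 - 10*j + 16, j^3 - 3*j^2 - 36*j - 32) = j - 8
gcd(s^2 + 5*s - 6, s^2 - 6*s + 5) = s - 1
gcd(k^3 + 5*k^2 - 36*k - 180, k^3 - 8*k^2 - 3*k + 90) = k - 6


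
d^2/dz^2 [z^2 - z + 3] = 2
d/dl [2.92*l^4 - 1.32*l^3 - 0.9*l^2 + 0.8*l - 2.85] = 11.68*l^3 - 3.96*l^2 - 1.8*l + 0.8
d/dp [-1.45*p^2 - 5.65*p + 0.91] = -2.9*p - 5.65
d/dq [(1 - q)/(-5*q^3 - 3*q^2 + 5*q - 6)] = (5*q^3 + 3*q^2 - 5*q - (q - 1)*(15*q^2 + 6*q - 5) + 6)/(5*q^3 + 3*q^2 - 5*q + 6)^2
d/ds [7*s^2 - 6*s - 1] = 14*s - 6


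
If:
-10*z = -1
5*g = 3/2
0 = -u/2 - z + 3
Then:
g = 3/10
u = 29/5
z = 1/10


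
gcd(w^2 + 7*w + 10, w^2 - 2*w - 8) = w + 2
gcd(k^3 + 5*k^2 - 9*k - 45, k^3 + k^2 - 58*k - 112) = 1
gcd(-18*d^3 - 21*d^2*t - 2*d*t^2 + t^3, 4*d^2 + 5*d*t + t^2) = d + t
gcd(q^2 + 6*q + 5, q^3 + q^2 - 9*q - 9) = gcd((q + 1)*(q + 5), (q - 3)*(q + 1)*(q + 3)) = q + 1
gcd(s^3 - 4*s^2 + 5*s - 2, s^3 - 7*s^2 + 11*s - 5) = s^2 - 2*s + 1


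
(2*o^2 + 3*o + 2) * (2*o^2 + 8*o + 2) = 4*o^4 + 22*o^3 + 32*o^2 + 22*o + 4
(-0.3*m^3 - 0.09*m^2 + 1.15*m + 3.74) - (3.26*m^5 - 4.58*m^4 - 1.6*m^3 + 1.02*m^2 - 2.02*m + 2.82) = -3.26*m^5 + 4.58*m^4 + 1.3*m^3 - 1.11*m^2 + 3.17*m + 0.92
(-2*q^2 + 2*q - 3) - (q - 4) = -2*q^2 + q + 1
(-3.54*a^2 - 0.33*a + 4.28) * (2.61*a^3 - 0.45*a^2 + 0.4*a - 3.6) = -9.2394*a^5 + 0.7317*a^4 + 9.9033*a^3 + 10.686*a^2 + 2.9*a - 15.408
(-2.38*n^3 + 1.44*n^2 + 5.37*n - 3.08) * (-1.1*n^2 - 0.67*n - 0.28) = 2.618*n^5 + 0.0105999999999999*n^4 - 6.2054*n^3 - 0.6131*n^2 + 0.56*n + 0.8624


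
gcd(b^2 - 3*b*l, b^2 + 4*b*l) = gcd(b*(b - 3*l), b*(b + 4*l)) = b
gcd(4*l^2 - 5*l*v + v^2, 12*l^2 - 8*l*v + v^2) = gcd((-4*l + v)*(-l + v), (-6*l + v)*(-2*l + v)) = 1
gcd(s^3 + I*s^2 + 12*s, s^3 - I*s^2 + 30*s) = s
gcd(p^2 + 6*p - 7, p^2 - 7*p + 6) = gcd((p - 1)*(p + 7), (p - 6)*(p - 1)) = p - 1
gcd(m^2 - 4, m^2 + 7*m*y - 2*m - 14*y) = m - 2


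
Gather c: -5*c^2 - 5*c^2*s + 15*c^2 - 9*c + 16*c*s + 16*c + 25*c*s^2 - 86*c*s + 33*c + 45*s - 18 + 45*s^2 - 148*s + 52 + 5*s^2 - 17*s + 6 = c^2*(10 - 5*s) + c*(25*s^2 - 70*s + 40) + 50*s^2 - 120*s + 40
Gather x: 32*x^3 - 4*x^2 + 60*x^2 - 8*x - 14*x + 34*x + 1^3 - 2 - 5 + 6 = 32*x^3 + 56*x^2 + 12*x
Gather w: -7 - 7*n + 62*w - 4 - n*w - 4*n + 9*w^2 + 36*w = -11*n + 9*w^2 + w*(98 - n) - 11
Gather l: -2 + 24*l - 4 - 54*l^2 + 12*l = -54*l^2 + 36*l - 6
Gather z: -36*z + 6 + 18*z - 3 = 3 - 18*z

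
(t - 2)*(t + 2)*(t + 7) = t^3 + 7*t^2 - 4*t - 28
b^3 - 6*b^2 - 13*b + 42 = (b - 7)*(b - 2)*(b + 3)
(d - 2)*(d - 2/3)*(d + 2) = d^3 - 2*d^2/3 - 4*d + 8/3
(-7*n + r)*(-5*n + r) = 35*n^2 - 12*n*r + r^2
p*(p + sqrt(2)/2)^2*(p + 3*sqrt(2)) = p^4 + 4*sqrt(2)*p^3 + 13*p^2/2 + 3*sqrt(2)*p/2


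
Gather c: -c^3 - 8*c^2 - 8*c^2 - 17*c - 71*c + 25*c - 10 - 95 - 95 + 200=-c^3 - 16*c^2 - 63*c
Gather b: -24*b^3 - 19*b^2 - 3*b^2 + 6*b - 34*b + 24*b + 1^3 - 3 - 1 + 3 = -24*b^3 - 22*b^2 - 4*b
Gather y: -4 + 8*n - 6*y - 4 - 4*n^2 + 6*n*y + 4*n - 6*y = -4*n^2 + 12*n + y*(6*n - 12) - 8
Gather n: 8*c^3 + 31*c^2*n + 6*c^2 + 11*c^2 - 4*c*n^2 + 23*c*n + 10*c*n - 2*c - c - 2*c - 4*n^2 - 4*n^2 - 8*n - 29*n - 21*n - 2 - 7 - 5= 8*c^3 + 17*c^2 - 5*c + n^2*(-4*c - 8) + n*(31*c^2 + 33*c - 58) - 14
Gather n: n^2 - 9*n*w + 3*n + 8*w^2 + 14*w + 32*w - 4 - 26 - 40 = n^2 + n*(3 - 9*w) + 8*w^2 + 46*w - 70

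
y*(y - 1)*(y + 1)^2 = y^4 + y^3 - y^2 - y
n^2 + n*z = n*(n + z)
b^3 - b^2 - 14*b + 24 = (b - 3)*(b - 2)*(b + 4)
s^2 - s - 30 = (s - 6)*(s + 5)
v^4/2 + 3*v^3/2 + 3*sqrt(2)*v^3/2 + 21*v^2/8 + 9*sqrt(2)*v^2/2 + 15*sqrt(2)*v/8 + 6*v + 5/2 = (v/2 + sqrt(2))*(v + 1/2)*(v + 5/2)*(v + sqrt(2))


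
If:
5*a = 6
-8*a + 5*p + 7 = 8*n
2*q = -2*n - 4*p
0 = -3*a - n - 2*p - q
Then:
No Solution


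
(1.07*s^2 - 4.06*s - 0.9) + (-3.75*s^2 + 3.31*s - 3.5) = -2.68*s^2 - 0.75*s - 4.4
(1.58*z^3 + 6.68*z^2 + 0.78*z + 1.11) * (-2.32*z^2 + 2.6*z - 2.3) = -3.6656*z^5 - 11.3896*z^4 + 11.9244*z^3 - 15.9112*z^2 + 1.092*z - 2.553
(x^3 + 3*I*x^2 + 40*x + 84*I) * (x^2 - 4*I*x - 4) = x^5 - I*x^4 + 48*x^3 - 88*I*x^2 + 176*x - 336*I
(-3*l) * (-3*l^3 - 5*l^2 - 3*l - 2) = 9*l^4 + 15*l^3 + 9*l^2 + 6*l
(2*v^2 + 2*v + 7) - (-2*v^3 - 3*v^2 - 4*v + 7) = 2*v^3 + 5*v^2 + 6*v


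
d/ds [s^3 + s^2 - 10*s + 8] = 3*s^2 + 2*s - 10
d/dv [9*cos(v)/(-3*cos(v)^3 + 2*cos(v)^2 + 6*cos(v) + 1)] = 9*(-6*cos(v)^3 + 2*cos(v)^2 - 1)*sin(v)/((cos(v) + 1)^2*(3*sin(v)^2 + 5*cos(v) - 2)^2)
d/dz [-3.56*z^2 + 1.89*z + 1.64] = 1.89 - 7.12*z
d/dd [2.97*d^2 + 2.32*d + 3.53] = 5.94*d + 2.32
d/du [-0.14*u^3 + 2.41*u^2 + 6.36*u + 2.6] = -0.42*u^2 + 4.82*u + 6.36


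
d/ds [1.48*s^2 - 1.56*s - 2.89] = 2.96*s - 1.56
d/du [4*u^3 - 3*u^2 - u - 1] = 12*u^2 - 6*u - 1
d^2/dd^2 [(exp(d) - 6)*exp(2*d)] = (9*exp(d) - 24)*exp(2*d)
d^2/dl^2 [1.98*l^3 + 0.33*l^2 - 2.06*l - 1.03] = 11.88*l + 0.66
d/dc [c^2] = 2*c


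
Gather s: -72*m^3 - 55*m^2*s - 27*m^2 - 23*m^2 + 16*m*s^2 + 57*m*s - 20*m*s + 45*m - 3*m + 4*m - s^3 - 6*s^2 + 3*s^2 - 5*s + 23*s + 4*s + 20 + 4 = -72*m^3 - 50*m^2 + 46*m - s^3 + s^2*(16*m - 3) + s*(-55*m^2 + 37*m + 22) + 24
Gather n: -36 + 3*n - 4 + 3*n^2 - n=3*n^2 + 2*n - 40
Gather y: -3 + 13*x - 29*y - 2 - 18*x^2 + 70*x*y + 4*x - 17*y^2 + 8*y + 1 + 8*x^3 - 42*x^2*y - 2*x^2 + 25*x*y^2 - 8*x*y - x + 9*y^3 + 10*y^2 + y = 8*x^3 - 20*x^2 + 16*x + 9*y^3 + y^2*(25*x - 7) + y*(-42*x^2 + 62*x - 20) - 4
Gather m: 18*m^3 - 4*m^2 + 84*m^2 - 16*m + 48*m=18*m^3 + 80*m^2 + 32*m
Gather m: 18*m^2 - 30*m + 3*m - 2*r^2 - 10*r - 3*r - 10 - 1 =18*m^2 - 27*m - 2*r^2 - 13*r - 11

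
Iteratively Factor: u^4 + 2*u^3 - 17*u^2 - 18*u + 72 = (u - 3)*(u^3 + 5*u^2 - 2*u - 24) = (u - 3)*(u + 4)*(u^2 + u - 6) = (u - 3)*(u + 3)*(u + 4)*(u - 2)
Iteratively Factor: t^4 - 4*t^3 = (t)*(t^3 - 4*t^2) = t*(t - 4)*(t^2) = t^2*(t - 4)*(t)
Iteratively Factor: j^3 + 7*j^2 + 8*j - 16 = (j + 4)*(j^2 + 3*j - 4) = (j - 1)*(j + 4)*(j + 4)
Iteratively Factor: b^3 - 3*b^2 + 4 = (b - 2)*(b^2 - b - 2) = (b - 2)^2*(b + 1)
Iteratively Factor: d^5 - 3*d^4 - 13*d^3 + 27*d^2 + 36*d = (d + 3)*(d^4 - 6*d^3 + 5*d^2 + 12*d) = (d - 3)*(d + 3)*(d^3 - 3*d^2 - 4*d) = (d - 4)*(d - 3)*(d + 3)*(d^2 + d) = (d - 4)*(d - 3)*(d + 1)*(d + 3)*(d)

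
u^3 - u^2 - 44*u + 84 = (u - 6)*(u - 2)*(u + 7)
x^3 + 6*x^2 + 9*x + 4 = (x + 1)^2*(x + 4)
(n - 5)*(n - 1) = n^2 - 6*n + 5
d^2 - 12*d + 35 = (d - 7)*(d - 5)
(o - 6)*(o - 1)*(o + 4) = o^3 - 3*o^2 - 22*o + 24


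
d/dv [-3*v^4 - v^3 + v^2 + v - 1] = -12*v^3 - 3*v^2 + 2*v + 1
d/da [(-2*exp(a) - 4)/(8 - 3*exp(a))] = -28*exp(a)/(3*exp(a) - 8)^2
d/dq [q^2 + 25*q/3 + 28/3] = 2*q + 25/3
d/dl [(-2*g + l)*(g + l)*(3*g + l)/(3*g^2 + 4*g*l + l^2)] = 1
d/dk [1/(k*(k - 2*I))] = 2*(-k + I)/(k^2*(k^2 - 4*I*k - 4))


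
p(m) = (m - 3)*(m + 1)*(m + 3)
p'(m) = (m - 3)*(m + 1) + (m - 3)*(m + 3) + (m + 1)*(m + 3) = 3*m^2 + 2*m - 9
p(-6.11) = -144.78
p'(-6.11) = 90.78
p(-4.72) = -49.40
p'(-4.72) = 48.40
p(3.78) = 25.28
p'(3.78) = 41.43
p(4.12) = 40.83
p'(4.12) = 50.16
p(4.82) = 82.83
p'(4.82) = 70.34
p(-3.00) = 0.00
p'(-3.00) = 12.00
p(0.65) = -14.15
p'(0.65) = -6.43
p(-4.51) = -39.80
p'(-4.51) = 43.00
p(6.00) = 189.00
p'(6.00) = 111.00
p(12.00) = 1755.00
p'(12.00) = 447.00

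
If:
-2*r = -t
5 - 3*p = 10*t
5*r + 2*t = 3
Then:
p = -5/9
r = 1/3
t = 2/3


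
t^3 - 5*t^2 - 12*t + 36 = (t - 6)*(t - 2)*(t + 3)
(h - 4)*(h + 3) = h^2 - h - 12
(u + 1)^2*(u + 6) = u^3 + 8*u^2 + 13*u + 6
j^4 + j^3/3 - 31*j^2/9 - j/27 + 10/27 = (j - 5/3)*(j - 1/3)*(j + 1/3)*(j + 2)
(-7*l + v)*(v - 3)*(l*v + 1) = -7*l^2*v^2 + 21*l^2*v + l*v^3 - 3*l*v^2 - 7*l*v + 21*l + v^2 - 3*v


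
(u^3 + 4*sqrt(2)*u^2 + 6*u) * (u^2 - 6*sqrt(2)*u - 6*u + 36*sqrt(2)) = u^5 - 6*u^4 - 2*sqrt(2)*u^4 - 42*u^3 + 12*sqrt(2)*u^3 - 36*sqrt(2)*u^2 + 252*u^2 + 216*sqrt(2)*u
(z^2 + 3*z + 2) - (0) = z^2 + 3*z + 2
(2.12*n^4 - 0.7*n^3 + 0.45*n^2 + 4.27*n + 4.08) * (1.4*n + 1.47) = 2.968*n^5 + 2.1364*n^4 - 0.399*n^3 + 6.6395*n^2 + 11.9889*n + 5.9976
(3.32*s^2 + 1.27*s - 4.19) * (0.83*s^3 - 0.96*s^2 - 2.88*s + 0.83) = 2.7556*s^5 - 2.1331*s^4 - 14.2585*s^3 + 3.1204*s^2 + 13.1213*s - 3.4777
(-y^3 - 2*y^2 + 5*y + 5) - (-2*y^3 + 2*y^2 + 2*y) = y^3 - 4*y^2 + 3*y + 5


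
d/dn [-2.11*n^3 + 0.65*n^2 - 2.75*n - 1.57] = -6.33*n^2 + 1.3*n - 2.75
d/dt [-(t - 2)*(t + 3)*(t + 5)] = -3*t^2 - 12*t + 1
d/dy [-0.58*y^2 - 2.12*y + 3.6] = -1.16*y - 2.12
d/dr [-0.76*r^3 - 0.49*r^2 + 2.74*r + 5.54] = -2.28*r^2 - 0.98*r + 2.74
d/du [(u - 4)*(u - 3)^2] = (u - 3)*(3*u - 11)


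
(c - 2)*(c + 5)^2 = c^3 + 8*c^2 + 5*c - 50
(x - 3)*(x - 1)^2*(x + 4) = x^4 - x^3 - 13*x^2 + 25*x - 12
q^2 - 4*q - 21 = (q - 7)*(q + 3)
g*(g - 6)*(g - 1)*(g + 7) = g^4 - 43*g^2 + 42*g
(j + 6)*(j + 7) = j^2 + 13*j + 42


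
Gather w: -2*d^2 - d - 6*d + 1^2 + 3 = -2*d^2 - 7*d + 4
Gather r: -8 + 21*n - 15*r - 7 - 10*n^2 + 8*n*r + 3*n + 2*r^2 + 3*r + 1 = -10*n^2 + 24*n + 2*r^2 + r*(8*n - 12) - 14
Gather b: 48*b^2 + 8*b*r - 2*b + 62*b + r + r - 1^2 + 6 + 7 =48*b^2 + b*(8*r + 60) + 2*r + 12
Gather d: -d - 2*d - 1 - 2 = -3*d - 3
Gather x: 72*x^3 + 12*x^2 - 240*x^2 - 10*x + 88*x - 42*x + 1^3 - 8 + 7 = 72*x^3 - 228*x^2 + 36*x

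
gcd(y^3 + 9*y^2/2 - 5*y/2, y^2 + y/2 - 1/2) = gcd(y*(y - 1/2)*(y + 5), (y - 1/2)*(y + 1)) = y - 1/2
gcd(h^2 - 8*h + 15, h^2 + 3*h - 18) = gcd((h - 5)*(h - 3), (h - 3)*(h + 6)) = h - 3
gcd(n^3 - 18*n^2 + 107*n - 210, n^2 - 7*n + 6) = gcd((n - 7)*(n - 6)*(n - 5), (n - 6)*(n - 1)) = n - 6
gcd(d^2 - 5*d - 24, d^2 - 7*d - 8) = d - 8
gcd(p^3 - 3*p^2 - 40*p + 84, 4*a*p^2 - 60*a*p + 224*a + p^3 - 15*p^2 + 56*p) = p - 7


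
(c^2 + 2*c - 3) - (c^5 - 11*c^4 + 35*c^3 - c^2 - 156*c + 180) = -c^5 + 11*c^4 - 35*c^3 + 2*c^2 + 158*c - 183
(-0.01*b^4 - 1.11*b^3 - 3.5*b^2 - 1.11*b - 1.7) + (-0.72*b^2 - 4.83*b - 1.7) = -0.01*b^4 - 1.11*b^3 - 4.22*b^2 - 5.94*b - 3.4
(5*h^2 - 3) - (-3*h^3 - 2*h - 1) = 3*h^3 + 5*h^2 + 2*h - 2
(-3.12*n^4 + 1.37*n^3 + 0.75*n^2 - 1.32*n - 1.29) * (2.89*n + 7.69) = -9.0168*n^5 - 20.0335*n^4 + 12.7028*n^3 + 1.9527*n^2 - 13.8789*n - 9.9201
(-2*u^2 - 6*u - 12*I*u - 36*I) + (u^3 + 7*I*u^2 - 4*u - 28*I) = u^3 - 2*u^2 + 7*I*u^2 - 10*u - 12*I*u - 64*I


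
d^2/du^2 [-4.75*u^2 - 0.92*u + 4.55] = -9.50000000000000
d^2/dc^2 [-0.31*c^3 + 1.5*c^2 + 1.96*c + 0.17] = 3.0 - 1.86*c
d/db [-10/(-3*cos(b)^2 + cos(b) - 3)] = 10*(6*cos(b) - 1)*sin(b)/(3*sin(b)^2 + cos(b) - 6)^2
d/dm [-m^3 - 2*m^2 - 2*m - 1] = -3*m^2 - 4*m - 2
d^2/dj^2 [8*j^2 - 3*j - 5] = 16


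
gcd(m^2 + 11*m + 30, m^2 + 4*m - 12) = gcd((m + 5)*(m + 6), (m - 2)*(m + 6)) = m + 6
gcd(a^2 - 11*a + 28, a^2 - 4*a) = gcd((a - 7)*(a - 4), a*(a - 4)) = a - 4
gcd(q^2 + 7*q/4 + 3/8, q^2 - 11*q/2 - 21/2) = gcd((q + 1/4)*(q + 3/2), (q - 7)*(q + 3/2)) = q + 3/2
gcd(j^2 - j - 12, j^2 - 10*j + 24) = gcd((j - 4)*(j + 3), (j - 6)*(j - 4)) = j - 4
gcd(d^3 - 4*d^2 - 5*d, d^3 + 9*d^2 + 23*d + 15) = d + 1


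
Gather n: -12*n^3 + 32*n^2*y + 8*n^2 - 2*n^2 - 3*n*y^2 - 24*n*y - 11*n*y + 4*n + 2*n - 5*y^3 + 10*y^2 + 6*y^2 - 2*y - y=-12*n^3 + n^2*(32*y + 6) + n*(-3*y^2 - 35*y + 6) - 5*y^3 + 16*y^2 - 3*y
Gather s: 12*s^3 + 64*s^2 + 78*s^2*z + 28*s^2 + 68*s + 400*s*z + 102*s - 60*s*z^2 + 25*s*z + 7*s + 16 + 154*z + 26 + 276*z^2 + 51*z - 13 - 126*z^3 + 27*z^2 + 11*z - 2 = 12*s^3 + s^2*(78*z + 92) + s*(-60*z^2 + 425*z + 177) - 126*z^3 + 303*z^2 + 216*z + 27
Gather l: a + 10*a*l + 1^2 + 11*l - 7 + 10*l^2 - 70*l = a + 10*l^2 + l*(10*a - 59) - 6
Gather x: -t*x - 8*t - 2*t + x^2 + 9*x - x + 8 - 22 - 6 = -10*t + x^2 + x*(8 - t) - 20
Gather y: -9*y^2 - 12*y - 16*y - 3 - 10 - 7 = -9*y^2 - 28*y - 20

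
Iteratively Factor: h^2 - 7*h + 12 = (h - 4)*(h - 3)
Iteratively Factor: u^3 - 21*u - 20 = (u + 1)*(u^2 - u - 20) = (u - 5)*(u + 1)*(u + 4)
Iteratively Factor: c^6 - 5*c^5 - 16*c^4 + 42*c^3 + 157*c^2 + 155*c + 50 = (c + 1)*(c^5 - 6*c^4 - 10*c^3 + 52*c^2 + 105*c + 50) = (c - 5)*(c + 1)*(c^4 - c^3 - 15*c^2 - 23*c - 10) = (c - 5)*(c + 1)*(c + 2)*(c^3 - 3*c^2 - 9*c - 5) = (c - 5)*(c + 1)^2*(c + 2)*(c^2 - 4*c - 5) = (c - 5)*(c + 1)^3*(c + 2)*(c - 5)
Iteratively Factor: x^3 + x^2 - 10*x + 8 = (x - 1)*(x^2 + 2*x - 8) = (x - 1)*(x + 4)*(x - 2)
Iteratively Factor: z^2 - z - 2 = (z - 2)*(z + 1)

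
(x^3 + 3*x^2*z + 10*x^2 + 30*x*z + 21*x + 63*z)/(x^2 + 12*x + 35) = (x^2 + 3*x*z + 3*x + 9*z)/(x + 5)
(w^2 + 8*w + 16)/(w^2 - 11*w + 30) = (w^2 + 8*w + 16)/(w^2 - 11*w + 30)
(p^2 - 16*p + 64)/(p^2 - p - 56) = (p - 8)/(p + 7)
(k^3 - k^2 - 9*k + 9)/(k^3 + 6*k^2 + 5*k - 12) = (k - 3)/(k + 4)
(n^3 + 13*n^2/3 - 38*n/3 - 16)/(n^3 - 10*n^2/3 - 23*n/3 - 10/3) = (3*n^2 + 10*n - 48)/(3*n^2 - 13*n - 10)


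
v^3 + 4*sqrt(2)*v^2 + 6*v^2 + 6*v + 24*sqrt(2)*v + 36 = (v + 6)*(v + sqrt(2))*(v + 3*sqrt(2))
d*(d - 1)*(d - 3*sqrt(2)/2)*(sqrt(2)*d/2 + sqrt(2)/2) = sqrt(2)*d^4/2 - 3*d^3/2 - sqrt(2)*d^2/2 + 3*d/2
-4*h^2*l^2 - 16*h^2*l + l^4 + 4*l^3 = l*(-2*h + l)*(2*h + l)*(l + 4)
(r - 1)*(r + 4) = r^2 + 3*r - 4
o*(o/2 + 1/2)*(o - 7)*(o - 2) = o^4/2 - 4*o^3 + 5*o^2/2 + 7*o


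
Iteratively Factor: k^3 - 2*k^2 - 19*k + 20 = (k - 1)*(k^2 - k - 20) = (k - 5)*(k - 1)*(k + 4)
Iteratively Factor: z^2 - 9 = (z - 3)*(z + 3)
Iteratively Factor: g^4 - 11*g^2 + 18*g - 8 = (g - 2)*(g^3 + 2*g^2 - 7*g + 4) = (g - 2)*(g + 4)*(g^2 - 2*g + 1) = (g - 2)*(g - 1)*(g + 4)*(g - 1)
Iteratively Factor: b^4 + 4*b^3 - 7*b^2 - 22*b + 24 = (b - 1)*(b^3 + 5*b^2 - 2*b - 24) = (b - 2)*(b - 1)*(b^2 + 7*b + 12) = (b - 2)*(b - 1)*(b + 4)*(b + 3)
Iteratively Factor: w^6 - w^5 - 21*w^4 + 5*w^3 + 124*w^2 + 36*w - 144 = (w - 3)*(w^5 + 2*w^4 - 15*w^3 - 40*w^2 + 4*w + 48) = (w - 3)*(w - 1)*(w^4 + 3*w^3 - 12*w^2 - 52*w - 48) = (w - 4)*(w - 3)*(w - 1)*(w^3 + 7*w^2 + 16*w + 12) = (w - 4)*(w - 3)*(w - 1)*(w + 2)*(w^2 + 5*w + 6) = (w - 4)*(w - 3)*(w - 1)*(w + 2)^2*(w + 3)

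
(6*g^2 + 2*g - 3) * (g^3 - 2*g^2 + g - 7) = 6*g^5 - 10*g^4 - g^3 - 34*g^2 - 17*g + 21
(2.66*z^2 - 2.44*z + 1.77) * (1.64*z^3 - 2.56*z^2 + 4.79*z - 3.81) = 4.3624*z^5 - 10.8112*z^4 + 21.8906*z^3 - 26.3534*z^2 + 17.7747*z - 6.7437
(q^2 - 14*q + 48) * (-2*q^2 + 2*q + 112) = -2*q^4 + 30*q^3 - 12*q^2 - 1472*q + 5376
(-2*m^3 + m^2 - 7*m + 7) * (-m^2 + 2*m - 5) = 2*m^5 - 5*m^4 + 19*m^3 - 26*m^2 + 49*m - 35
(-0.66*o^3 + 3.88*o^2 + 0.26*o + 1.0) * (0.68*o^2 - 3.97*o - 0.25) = -0.4488*o^5 + 5.2586*o^4 - 15.0618*o^3 - 1.3222*o^2 - 4.035*o - 0.25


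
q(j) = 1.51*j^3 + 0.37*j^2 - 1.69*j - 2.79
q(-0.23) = -2.40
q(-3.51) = -57.60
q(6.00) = 326.55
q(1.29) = -1.11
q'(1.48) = 9.33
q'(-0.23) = -1.62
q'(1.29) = 6.80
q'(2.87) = 37.75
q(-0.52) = -2.02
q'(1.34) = 7.44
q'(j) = 4.53*j^2 + 0.74*j - 1.69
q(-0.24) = -2.38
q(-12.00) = -2538.51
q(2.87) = 31.10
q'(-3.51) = 51.52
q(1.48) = 0.41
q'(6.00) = 165.83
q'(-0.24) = -1.61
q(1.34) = -0.76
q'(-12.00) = 641.75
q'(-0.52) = -0.85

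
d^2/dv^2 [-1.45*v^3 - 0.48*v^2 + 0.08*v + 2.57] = -8.7*v - 0.96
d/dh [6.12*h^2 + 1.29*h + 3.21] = 12.24*h + 1.29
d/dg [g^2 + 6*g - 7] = 2*g + 6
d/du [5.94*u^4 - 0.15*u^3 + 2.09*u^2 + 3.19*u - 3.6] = 23.76*u^3 - 0.45*u^2 + 4.18*u + 3.19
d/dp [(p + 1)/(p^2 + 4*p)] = (p*(p + 4) - 2*(p + 1)*(p + 2))/(p^2*(p + 4)^2)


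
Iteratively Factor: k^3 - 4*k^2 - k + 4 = (k + 1)*(k^2 - 5*k + 4) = (k - 4)*(k + 1)*(k - 1)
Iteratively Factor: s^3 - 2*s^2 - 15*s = (s + 3)*(s^2 - 5*s) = (s - 5)*(s + 3)*(s)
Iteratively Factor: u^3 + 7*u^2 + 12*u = (u + 3)*(u^2 + 4*u) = u*(u + 3)*(u + 4)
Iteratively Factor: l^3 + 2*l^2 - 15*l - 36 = (l + 3)*(l^2 - l - 12) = (l + 3)^2*(l - 4)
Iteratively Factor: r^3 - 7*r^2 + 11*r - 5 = (r - 1)*(r^2 - 6*r + 5) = (r - 1)^2*(r - 5)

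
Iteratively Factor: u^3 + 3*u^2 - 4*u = (u - 1)*(u^2 + 4*u) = (u - 1)*(u + 4)*(u)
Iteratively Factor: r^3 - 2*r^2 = (r)*(r^2 - 2*r) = r*(r - 2)*(r)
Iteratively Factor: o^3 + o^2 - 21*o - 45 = (o + 3)*(o^2 - 2*o - 15) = (o + 3)^2*(o - 5)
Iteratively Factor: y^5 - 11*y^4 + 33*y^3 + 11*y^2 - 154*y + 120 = (y - 3)*(y^4 - 8*y^3 + 9*y^2 + 38*y - 40) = (y - 3)*(y + 2)*(y^3 - 10*y^2 + 29*y - 20) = (y - 5)*(y - 3)*(y + 2)*(y^2 - 5*y + 4) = (y - 5)*(y - 4)*(y - 3)*(y + 2)*(y - 1)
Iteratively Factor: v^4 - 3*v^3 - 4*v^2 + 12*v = (v - 3)*(v^3 - 4*v) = v*(v - 3)*(v^2 - 4) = v*(v - 3)*(v + 2)*(v - 2)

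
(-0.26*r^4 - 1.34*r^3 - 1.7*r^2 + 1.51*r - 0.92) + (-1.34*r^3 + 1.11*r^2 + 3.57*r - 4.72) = -0.26*r^4 - 2.68*r^3 - 0.59*r^2 + 5.08*r - 5.64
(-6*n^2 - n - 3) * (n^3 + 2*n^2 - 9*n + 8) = -6*n^5 - 13*n^4 + 49*n^3 - 45*n^2 + 19*n - 24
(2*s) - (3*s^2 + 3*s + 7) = -3*s^2 - s - 7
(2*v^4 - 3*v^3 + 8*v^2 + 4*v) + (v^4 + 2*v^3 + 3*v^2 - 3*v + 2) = 3*v^4 - v^3 + 11*v^2 + v + 2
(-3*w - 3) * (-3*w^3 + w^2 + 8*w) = 9*w^4 + 6*w^3 - 27*w^2 - 24*w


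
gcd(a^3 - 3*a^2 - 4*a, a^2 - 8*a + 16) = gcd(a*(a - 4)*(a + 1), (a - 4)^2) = a - 4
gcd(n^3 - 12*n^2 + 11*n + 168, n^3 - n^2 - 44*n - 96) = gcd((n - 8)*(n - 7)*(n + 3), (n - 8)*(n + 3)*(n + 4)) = n^2 - 5*n - 24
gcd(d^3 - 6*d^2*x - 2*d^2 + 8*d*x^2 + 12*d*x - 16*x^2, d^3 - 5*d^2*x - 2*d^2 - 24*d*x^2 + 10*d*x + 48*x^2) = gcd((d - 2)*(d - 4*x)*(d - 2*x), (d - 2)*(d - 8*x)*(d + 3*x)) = d - 2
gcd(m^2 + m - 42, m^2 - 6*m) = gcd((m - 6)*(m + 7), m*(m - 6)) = m - 6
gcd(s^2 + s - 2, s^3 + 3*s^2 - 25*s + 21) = s - 1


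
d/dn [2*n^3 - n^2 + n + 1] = 6*n^2 - 2*n + 1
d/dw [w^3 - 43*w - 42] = 3*w^2 - 43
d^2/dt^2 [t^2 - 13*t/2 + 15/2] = 2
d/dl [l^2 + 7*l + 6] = 2*l + 7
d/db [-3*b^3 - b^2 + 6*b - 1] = -9*b^2 - 2*b + 6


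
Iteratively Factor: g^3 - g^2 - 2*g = (g + 1)*(g^2 - 2*g) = (g - 2)*(g + 1)*(g)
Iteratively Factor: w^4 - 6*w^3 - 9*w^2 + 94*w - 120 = (w + 4)*(w^3 - 10*w^2 + 31*w - 30) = (w - 5)*(w + 4)*(w^2 - 5*w + 6) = (w - 5)*(w - 2)*(w + 4)*(w - 3)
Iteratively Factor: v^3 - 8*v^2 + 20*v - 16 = (v - 2)*(v^2 - 6*v + 8) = (v - 4)*(v - 2)*(v - 2)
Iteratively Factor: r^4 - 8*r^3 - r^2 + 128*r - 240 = (r - 3)*(r^3 - 5*r^2 - 16*r + 80) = (r - 5)*(r - 3)*(r^2 - 16) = (r - 5)*(r - 3)*(r + 4)*(r - 4)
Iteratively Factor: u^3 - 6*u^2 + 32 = (u + 2)*(u^2 - 8*u + 16) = (u - 4)*(u + 2)*(u - 4)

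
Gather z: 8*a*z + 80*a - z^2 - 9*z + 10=80*a - z^2 + z*(8*a - 9) + 10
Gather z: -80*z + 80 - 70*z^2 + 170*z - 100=-70*z^2 + 90*z - 20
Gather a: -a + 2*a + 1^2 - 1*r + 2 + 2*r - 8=a + r - 5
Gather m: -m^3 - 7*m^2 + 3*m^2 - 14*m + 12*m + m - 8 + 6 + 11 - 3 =-m^3 - 4*m^2 - m + 6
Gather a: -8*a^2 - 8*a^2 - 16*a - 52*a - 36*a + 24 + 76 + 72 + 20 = -16*a^2 - 104*a + 192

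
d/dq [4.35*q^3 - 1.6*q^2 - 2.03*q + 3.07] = 13.05*q^2 - 3.2*q - 2.03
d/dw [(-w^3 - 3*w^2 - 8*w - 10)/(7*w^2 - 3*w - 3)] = (-7*w^4 + 6*w^3 + 74*w^2 + 158*w - 6)/(49*w^4 - 42*w^3 - 33*w^2 + 18*w + 9)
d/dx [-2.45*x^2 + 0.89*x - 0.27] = 0.89 - 4.9*x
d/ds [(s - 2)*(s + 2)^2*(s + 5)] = 4*s^3 + 21*s^2 + 12*s - 28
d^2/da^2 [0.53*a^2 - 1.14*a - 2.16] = 1.06000000000000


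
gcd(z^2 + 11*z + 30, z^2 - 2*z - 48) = z + 6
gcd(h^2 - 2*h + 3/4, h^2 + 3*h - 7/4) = h - 1/2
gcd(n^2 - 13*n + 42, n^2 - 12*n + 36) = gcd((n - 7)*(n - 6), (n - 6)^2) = n - 6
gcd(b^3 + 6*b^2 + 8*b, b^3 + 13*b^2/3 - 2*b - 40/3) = b^2 + 6*b + 8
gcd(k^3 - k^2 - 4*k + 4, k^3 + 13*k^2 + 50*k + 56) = k + 2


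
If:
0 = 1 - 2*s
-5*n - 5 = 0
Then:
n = -1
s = 1/2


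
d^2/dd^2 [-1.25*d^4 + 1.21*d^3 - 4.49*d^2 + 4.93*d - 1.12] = -15.0*d^2 + 7.26*d - 8.98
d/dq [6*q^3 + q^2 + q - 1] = 18*q^2 + 2*q + 1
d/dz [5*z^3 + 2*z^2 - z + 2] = 15*z^2 + 4*z - 1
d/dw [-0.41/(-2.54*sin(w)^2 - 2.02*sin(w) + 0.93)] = -(2.0828*sin(w) + 0.8282)*cos(w)/(2.54*sin(w)^2 + 2.02*sin(w) - 0.93)^2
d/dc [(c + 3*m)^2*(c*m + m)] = m*(c + 3*m)*(3*c + 3*m + 2)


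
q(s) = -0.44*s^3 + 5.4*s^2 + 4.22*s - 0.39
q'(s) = -1.32*s^2 + 10.8*s + 4.22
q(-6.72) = 348.63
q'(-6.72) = -127.97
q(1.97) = 25.52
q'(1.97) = 20.37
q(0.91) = 7.59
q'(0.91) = 12.95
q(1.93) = 24.71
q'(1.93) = 20.15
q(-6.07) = 271.36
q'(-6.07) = -109.97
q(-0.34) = -1.18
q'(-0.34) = 0.40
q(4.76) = 94.59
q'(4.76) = 25.72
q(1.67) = 19.67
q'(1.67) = 18.57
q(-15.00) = 2636.31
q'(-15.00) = -454.78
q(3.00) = 48.99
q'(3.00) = 24.74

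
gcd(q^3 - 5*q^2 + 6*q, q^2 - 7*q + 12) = q - 3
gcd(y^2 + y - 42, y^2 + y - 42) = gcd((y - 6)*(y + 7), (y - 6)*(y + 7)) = y^2 + y - 42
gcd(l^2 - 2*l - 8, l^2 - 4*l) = l - 4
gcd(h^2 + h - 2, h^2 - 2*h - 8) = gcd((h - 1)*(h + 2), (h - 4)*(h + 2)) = h + 2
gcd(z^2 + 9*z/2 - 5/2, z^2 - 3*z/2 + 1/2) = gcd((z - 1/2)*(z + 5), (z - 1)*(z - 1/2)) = z - 1/2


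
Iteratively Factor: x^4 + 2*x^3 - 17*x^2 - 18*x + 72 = (x - 3)*(x^3 + 5*x^2 - 2*x - 24) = (x - 3)*(x - 2)*(x^2 + 7*x + 12) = (x - 3)*(x - 2)*(x + 4)*(x + 3)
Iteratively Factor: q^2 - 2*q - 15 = (q - 5)*(q + 3)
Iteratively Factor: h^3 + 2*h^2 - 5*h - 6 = (h - 2)*(h^2 + 4*h + 3) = (h - 2)*(h + 3)*(h + 1)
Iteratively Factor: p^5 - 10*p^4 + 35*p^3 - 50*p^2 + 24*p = (p)*(p^4 - 10*p^3 + 35*p^2 - 50*p + 24) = p*(p - 2)*(p^3 - 8*p^2 + 19*p - 12) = p*(p - 3)*(p - 2)*(p^2 - 5*p + 4) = p*(p - 3)*(p - 2)*(p - 1)*(p - 4)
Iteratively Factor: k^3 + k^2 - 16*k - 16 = (k - 4)*(k^2 + 5*k + 4) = (k - 4)*(k + 4)*(k + 1)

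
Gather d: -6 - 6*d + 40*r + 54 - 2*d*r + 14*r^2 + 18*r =d*(-2*r - 6) + 14*r^2 + 58*r + 48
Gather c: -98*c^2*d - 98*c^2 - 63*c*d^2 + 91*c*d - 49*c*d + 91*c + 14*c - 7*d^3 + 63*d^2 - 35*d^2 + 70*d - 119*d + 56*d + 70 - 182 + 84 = c^2*(-98*d - 98) + c*(-63*d^2 + 42*d + 105) - 7*d^3 + 28*d^2 + 7*d - 28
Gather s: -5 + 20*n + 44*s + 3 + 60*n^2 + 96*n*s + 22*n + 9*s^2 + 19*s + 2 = 60*n^2 + 42*n + 9*s^2 + s*(96*n + 63)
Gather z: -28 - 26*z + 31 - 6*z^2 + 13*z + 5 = -6*z^2 - 13*z + 8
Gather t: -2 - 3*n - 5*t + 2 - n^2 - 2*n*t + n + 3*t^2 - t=-n^2 - 2*n + 3*t^2 + t*(-2*n - 6)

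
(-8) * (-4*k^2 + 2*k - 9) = 32*k^2 - 16*k + 72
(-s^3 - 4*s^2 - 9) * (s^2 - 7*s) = -s^5 + 3*s^4 + 28*s^3 - 9*s^2 + 63*s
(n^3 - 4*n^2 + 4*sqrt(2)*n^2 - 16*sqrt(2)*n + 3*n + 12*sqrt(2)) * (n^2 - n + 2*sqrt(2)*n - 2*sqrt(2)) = n^5 - 5*n^4 + 6*sqrt(2)*n^4 - 30*sqrt(2)*n^3 + 23*n^3 - 83*n^2 + 42*sqrt(2)*n^2 - 18*sqrt(2)*n + 112*n - 48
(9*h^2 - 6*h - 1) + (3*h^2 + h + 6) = 12*h^2 - 5*h + 5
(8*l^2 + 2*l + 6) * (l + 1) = 8*l^3 + 10*l^2 + 8*l + 6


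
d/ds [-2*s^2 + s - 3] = 1 - 4*s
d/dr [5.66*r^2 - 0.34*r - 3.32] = 11.32*r - 0.34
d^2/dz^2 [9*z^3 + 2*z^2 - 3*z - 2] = 54*z + 4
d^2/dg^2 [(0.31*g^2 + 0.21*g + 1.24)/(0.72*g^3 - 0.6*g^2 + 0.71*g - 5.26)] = (0.321408*g^6 + 0.653184*g^5 + 6.21864*g^4 + 8.06618400000001*g^3 + 10.155312*g^2 + 21.030768*g + 12.145732)/(0.373248*g^9 - 0.93312*g^8 + 1.881792*g^7 - 10.236672*g^6 + 15.489576*g^5 - 22.721652*g^4 + 73.564487*g^3 - 57.756378*g^2 + 58.931988*g - 145.531576)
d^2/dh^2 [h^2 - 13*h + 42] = 2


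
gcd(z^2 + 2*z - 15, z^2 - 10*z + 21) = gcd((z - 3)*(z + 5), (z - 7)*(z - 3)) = z - 3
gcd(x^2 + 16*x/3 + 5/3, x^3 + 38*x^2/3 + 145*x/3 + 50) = x + 5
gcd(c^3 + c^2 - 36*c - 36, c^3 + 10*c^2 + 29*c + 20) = c + 1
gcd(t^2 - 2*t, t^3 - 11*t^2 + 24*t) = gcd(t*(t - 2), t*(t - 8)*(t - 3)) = t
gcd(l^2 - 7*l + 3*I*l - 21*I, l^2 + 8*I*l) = 1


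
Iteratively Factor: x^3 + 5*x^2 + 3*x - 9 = (x - 1)*(x^2 + 6*x + 9) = (x - 1)*(x + 3)*(x + 3)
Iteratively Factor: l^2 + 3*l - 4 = (l - 1)*(l + 4)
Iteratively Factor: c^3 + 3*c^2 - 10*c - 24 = (c + 2)*(c^2 + c - 12) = (c - 3)*(c + 2)*(c + 4)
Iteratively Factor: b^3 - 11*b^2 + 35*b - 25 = (b - 5)*(b^2 - 6*b + 5) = (b - 5)*(b - 1)*(b - 5)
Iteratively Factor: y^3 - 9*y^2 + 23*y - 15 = (y - 3)*(y^2 - 6*y + 5) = (y - 3)*(y - 1)*(y - 5)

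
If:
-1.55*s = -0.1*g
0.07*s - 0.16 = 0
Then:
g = 35.43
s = 2.29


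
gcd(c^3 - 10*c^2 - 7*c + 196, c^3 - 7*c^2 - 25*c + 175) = c - 7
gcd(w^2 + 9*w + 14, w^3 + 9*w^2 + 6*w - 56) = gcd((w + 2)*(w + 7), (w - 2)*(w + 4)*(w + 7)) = w + 7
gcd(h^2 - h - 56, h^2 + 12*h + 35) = h + 7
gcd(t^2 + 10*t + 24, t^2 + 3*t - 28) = 1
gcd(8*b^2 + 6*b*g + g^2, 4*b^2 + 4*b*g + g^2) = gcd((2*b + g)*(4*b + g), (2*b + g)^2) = 2*b + g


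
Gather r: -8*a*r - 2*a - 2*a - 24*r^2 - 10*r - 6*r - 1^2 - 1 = -4*a - 24*r^2 + r*(-8*a - 16) - 2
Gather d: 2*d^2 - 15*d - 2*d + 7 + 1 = 2*d^2 - 17*d + 8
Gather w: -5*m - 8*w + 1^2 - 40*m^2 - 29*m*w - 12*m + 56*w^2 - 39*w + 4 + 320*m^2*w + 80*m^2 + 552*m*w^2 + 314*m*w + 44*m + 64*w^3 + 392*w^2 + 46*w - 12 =40*m^2 + 27*m + 64*w^3 + w^2*(552*m + 448) + w*(320*m^2 + 285*m - 1) - 7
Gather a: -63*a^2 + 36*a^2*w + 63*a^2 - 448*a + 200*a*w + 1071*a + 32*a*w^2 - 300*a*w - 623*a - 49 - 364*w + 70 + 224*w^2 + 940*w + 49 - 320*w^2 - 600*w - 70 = 36*a^2*w + a*(32*w^2 - 100*w) - 96*w^2 - 24*w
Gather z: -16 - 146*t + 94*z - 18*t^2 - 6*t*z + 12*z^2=-18*t^2 - 146*t + 12*z^2 + z*(94 - 6*t) - 16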